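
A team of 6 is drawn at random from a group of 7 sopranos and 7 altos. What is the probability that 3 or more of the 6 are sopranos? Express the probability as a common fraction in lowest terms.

302/429

Total selections: C(14,6) = 3003.
Count the complement (fewer than 3 sopranos): C(7,0)·C(7,6) + C(7,1)·C(7,5) + C(7,2)·C(7,4) = 7 + 147 + 735 = 889.
Probability = 1 − 889/3003 = 2114/3003 = 302/429.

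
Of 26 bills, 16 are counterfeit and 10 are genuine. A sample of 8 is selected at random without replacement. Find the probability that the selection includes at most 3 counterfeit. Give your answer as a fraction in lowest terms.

Total selections: C(26,8) = 1562275.
Favorable selections (at most 3 counterfeit): C(16,0)·C(10,8) + C(16,1)·C(10,7) + C(16,2)·C(10,6) + C(16,3)·C(10,5) = 45 + 1920 + 25200 + 141120 = 168285.
Probability = 168285/1562275 = 2589/24035.

2589/24035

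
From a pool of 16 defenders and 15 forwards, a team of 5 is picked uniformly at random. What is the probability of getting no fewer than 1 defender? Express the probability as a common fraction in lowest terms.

7948/8091

There are C(31,5) = 169911 ways to choose the 5.
Favorable selections (no fewer than 1 defender): C(16,1)·C(15,4) + C(16,2)·C(15,3) + C(16,3)·C(15,2) + C(16,4)·C(15,1) + C(16,5)·C(15,0) = 21840 + 54600 + 58800 + 27300 + 4368 = 166908.
Probability = 166908/169911 = 7948/8091.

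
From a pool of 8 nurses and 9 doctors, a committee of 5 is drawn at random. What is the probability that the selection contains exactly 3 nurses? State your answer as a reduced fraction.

72/221

The sample space is all 5-subsets of the 17: C(17,5) = 6188.
Selections with exactly 3 nurses: choose 3 of the 8 nurses and 2 of the 9 doctors, C(8,3)·C(9,2) = 56·36 = 2016.
Probability = 2016/6188 = 72/221.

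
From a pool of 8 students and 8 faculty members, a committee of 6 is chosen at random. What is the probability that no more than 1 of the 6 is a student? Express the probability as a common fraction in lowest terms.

17/286

There are C(16,6) = 8008 ways to choose the 6.
Favorable selections (no more than 1 student): C(8,0)·C(8,6) + C(8,1)·C(8,5) = 28 + 448 = 476.
Probability = 476/8008 = 17/286.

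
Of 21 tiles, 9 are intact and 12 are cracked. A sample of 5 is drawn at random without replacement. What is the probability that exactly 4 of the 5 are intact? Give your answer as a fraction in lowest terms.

24/323

There are C(21,5) = 20349 ways to choose 5 from 21.
Selections with exactly 4 intact: choose 4 of the 9 intact and 1 of the 12 cracked, C(9,4)·C(12,1) = 126·12 = 1512.
Probability = 1512/20349 = 24/323.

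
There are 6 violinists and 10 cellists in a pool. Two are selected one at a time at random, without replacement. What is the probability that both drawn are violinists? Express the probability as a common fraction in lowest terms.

1/8

Multiply the conditional probabilities at each draw: 6/16 · 5/15 = 30/240 = 1/8.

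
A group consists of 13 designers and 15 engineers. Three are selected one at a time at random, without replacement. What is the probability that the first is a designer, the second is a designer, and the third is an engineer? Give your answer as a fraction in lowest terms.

5/42

Multiply the conditional probabilities at each draw: 13/28 · 12/27 · 15/26 = 2340/19656 = 5/42.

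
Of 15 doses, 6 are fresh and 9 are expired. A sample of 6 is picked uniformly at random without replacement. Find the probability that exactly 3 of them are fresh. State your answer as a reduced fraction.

48/143

There are C(15,6) = 5005 ways to choose 6 from 15.
Selections with exactly 3 fresh: choose 3 of the 6 fresh and 3 of the 9 expired, C(6,3)·C(9,3) = 20·84 = 1680.
Probability = 1680/5005 = 48/143.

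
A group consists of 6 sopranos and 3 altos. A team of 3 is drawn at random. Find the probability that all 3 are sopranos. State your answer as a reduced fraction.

5/21

There are C(9,3) = 84 possible selections.
Selections with all sopranos: C(6,3) = 20.
Probability = 20/84 = 5/21.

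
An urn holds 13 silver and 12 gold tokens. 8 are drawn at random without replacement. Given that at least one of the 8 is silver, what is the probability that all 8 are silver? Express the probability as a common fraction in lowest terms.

1/840

Work in counts. Selections with at least one silver: C(25,8) − C(12,8) = 1081575 − 495 = 1081080.
Of those, selections where all 8 are silver: C(13,8) = 1287.
Conditional probability = 1287/1081080 = 1/840.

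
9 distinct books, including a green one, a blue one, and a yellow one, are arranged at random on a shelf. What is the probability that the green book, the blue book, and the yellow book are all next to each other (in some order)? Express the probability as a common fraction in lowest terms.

There are 9! = 362880 arrangements.
Treat the three as one block: 7! placements × 3! orders within the block = 5040·6 = 30240.
Probability = 30240/362880 = 1/12.

1/12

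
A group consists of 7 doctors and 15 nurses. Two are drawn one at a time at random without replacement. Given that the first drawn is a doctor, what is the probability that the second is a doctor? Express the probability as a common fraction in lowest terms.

2/7

After removing one doctor, 21 remain: 6 doctors and 15 nurses.
So the probability the next is a doctor is 6/21 = 2/7.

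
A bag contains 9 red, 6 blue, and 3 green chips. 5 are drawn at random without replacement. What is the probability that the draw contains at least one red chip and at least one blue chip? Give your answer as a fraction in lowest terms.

25/28

There are C(18,5) = 8568 possible draws.
By inclusion-exclusion on the complements, draws missing all red or all blue: C(9,5) + C(12,5) − C(3,5) = 126 + 792 − 0 = 918.
So draws with at least one of each: 8568 − 918 = 7650, probability 7650/8568 = 25/28.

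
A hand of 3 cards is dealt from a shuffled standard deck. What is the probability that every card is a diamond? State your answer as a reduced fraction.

11/850

There are C(52,3) = 22100 possible 3-card hands.
Hands that are all diamonds: C(13,3) = 286.
Probability = 286/22100 = 11/850.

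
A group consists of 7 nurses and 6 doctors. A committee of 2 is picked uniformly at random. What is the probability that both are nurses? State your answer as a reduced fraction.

There are C(13,2) = 78 possible selections.
Selections with all nurses: C(7,2) = 21.
Probability = 21/78 = 7/26.

7/26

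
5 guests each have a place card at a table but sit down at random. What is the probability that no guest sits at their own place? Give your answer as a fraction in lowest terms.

11/30

There are 5! = 120 seatings.
By inclusion-exclusion, seatings with no fixed points: C(5,0)·5! − C(5,1)·4! + C(5,2)·3! − C(5,3)·2! + C(5,4)·1! − C(5,5)·0! = 44.
Probability = 44/120 = 11/30.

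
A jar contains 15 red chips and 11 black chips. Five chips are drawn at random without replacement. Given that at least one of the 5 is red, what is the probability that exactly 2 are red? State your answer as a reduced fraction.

Work in counts. Selections with at least one red: C(26,5) − C(11,5) = 65780 − 462 = 65318.
Of those, selections where exactly 2 are red: C(15,2)·C(11,3) = 105·165 = 17325.
Conditional probability = 17325/65318 = 1575/5938.

1575/5938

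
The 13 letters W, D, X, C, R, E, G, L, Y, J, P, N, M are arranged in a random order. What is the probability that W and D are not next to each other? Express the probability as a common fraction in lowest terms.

11/13

There are 13! = 6227020800 arrangements.
Arrangements with W and D adjacent: 2·12! = 958003200.
So not adjacent: 6227020800 − 958003200 = 5269017600, probability 5269017600/6227020800 = 11/13.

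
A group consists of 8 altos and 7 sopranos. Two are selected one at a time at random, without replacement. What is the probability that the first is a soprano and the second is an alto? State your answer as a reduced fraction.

4/15

Multiply the conditional probabilities at each draw: 7/15 · 8/14 = 56/210 = 4/15.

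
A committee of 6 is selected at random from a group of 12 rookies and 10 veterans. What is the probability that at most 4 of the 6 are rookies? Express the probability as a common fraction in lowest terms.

Total selections: C(22,6) = 74613.
Count the complement (more than 4 rookies): C(12,5)·C(10,1) + C(12,6)·C(10,0) = 7920 + 924 = 8844.
Probability = 1 − 8844/74613 = 65769/74613 = 1993/2261.

1993/2261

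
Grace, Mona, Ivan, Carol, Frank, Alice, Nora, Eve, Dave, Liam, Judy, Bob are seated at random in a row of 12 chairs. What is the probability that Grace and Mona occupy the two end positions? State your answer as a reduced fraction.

1/66

There are 12! = 479001600 arrangements.
Place Grace and Mona at the ends in 2 ways, arrange the remaining 10 in 10! = 3628800 ways: 2·3628800 = 7257600.
Probability = 7257600/479001600 = 1/66.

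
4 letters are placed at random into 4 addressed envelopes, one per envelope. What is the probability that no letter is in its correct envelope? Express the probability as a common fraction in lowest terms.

3/8

There are 4! = 24 assignments.
By inclusion-exclusion, assignments with no fixed points: C(4,0)·4! − C(4,1)·3! + C(4,2)·2! − C(4,3)·1! + C(4,4)·0! = 9.
Probability = 9/24 = 3/8.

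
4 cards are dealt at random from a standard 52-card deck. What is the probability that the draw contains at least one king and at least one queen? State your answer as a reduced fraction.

1332/20825

There are C(52,4) = 270725 possible draws.
By inclusion-exclusion on the complements, draws missing all kings or all queens: C(48,4) + C(48,4) − C(44,4) = 194580 + 194580 − 135751 = 253409.
So draws with at least one of each: 270725 − 253409 = 17316, probability 17316/270725 = 1332/20825.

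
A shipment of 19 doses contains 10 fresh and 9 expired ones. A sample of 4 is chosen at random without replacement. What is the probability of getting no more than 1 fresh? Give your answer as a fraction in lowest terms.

Total selections: C(19,4) = 3876.
Favorable selections (no more than 1 fresh): C(10,0)·C(9,4) + C(10,1)·C(9,3) = 126 + 840 = 966.
Probability = 966/3876 = 161/646.

161/646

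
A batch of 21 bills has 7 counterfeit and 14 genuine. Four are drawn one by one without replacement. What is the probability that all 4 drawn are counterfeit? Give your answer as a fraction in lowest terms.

Multiply the conditional probabilities at each draw: 7/21 · 6/20 · 5/19 · 4/18 = 840/143640 = 1/171.

1/171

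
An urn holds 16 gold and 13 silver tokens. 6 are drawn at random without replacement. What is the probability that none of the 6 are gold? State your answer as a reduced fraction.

There are C(29,6) = 475020 possible selections.
Selections with no gold (all silver): C(13,6) = 1716.
Probability = 1716/475020 = 11/3045.

11/3045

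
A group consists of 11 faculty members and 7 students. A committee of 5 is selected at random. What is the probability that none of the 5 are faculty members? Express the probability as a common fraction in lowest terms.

There are C(18,5) = 8568 possible selections.
Selections with no faculty members (all students): C(7,5) = 21.
Probability = 21/8568 = 1/408.

1/408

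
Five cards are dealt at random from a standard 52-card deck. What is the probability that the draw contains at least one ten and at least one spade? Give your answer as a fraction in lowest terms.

229297/866320

There are C(52,5) = 2598960 possible draws.
By inclusion-exclusion on the complements, draws missing all tens or all spades: C(48,5) + C(39,5) − C(36,5) = 1712304 + 575757 − 376992 = 1911069.
So draws with at least one of each: 2598960 − 1911069 = 687891, probability 687891/2598960 = 229297/866320.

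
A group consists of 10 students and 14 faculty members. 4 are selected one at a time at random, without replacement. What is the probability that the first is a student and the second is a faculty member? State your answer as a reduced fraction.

35/138

Multiply the conditional probabilities at each draw: 10/24 · 14/23 = 140/552 = 35/138.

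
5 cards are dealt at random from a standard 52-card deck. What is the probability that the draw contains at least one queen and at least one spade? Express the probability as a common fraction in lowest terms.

229297/866320

There are C(52,5) = 2598960 possible draws.
By inclusion-exclusion on the complements, draws missing all queens or all spades: C(48,5) + C(39,5) − C(36,5) = 1712304 + 575757 − 376992 = 1911069.
So draws with at least one of each: 2598960 − 1911069 = 687891, probability 687891/2598960 = 229297/866320.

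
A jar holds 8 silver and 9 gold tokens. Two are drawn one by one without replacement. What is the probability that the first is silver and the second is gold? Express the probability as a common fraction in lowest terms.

Multiply the conditional probabilities at each draw: 8/17 · 9/16 = 72/272 = 9/34.

9/34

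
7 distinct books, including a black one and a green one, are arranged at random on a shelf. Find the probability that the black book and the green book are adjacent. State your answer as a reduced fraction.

2/7

There are 7! = 5040 arrangements.
Treat the black book and the green book as a block: 6! arrangements of the blocks × 2 orders within the block = 2·720 = 1440.
Probability = 1440/5040 = 2/7.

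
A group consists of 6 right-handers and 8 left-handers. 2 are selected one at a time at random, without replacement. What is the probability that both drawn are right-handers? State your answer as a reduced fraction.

Multiply the conditional probabilities at each draw: 6/14 · 5/13 = 30/182 = 15/91.

15/91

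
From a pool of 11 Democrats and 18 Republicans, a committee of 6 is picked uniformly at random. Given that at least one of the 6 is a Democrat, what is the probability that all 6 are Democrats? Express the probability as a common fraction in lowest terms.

1/988

Work in counts. Selections with at least one Democrat: C(29,6) − C(18,6) = 475020 − 18564 = 456456.
Of those, selections where all 6 are Democrats: C(11,6) = 462.
Conditional probability = 462/456456 = 1/988.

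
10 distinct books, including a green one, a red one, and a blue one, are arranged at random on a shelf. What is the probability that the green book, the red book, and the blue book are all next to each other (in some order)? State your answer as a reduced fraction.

There are 10! = 3628800 arrangements.
Treat the three as one block: 8! placements × 3! orders within the block = 40320·6 = 241920.
Probability = 241920/3628800 = 1/15.

1/15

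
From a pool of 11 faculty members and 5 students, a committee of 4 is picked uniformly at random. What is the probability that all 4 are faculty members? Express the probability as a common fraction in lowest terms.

There are C(16,4) = 1820 possible selections.
Selections with all faculty members: C(11,4) = 330.
Probability = 330/1820 = 33/182.

33/182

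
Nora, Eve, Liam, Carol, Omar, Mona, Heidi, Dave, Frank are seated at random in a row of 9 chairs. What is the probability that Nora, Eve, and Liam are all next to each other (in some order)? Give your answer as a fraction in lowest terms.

1/12

There are 9! = 362880 arrangements.
Treat the three as one block: 7! placements × 3! orders within the block = 5040·6 = 30240.
Probability = 30240/362880 = 1/12.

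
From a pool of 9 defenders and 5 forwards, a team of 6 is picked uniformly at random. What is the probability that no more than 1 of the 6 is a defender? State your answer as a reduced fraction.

3/1001

There are C(14,6) = 3003 ways to choose the 6.
Favorable selections (no more than 1 defender): C(9,1)·C(5,5) = 9.
Probability = 9/3003 = 3/1001.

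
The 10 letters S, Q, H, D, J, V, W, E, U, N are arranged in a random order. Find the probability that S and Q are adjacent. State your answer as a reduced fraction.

1/5

There are 10! = 3628800 arrangements.
Treat S and Q as a block: 9! arrangements of the blocks × 2 orders within the block = 2·362880 = 725760.
Probability = 725760/3628800 = 1/5.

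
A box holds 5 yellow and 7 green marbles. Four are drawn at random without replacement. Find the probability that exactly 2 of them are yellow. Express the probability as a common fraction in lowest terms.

Total number of selections: C(12,4) = 495.
Selections with exactly 2 yellow: choose 2 of the 5 yellow and 2 of the 7 green, C(5,2)·C(7,2) = 10·21 = 210.
Probability = 210/495 = 14/33.

14/33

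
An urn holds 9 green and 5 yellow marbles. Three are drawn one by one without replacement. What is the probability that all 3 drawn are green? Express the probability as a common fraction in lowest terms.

Multiply the conditional probabilities at each draw: 9/14 · 8/13 · 7/12 = 504/2184 = 3/13.

3/13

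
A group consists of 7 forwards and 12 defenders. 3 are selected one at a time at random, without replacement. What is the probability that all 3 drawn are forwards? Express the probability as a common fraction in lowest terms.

35/969

Multiply the conditional probabilities at each draw: 7/19 · 6/18 · 5/17 = 210/5814 = 35/969.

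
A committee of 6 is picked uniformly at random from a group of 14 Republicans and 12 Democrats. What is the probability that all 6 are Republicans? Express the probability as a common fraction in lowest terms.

There are C(26,6) = 230230 possible selections.
Selections with all Republicans: C(14,6) = 3003.
Probability = 3003/230230 = 3/230.

3/230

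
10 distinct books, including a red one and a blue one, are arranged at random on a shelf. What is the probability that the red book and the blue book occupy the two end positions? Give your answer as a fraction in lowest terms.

1/45

There are 10! = 3628800 arrangements.
Place the red book and the blue book at the ends in 2 ways, arrange the remaining 8 in 8! = 40320 ways: 2·40320 = 80640.
Probability = 80640/3628800 = 1/45.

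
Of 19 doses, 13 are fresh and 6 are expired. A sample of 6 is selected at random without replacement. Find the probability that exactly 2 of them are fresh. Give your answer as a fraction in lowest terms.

195/4522

There are C(19,6) = 27132 ways to choose 6 from 19.
Selections with exactly 2 fresh: choose 2 of the 13 fresh and 4 of the 6 expired, C(13,2)·C(6,4) = 78·15 = 1170.
Probability = 1170/27132 = 195/4522.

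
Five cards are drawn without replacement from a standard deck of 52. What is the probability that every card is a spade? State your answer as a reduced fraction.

33/66640

There are C(52,5) = 2598960 possible 5-card hands.
Hands that are all spades: C(13,5) = 1287.
Probability = 1287/2598960 = 33/66640.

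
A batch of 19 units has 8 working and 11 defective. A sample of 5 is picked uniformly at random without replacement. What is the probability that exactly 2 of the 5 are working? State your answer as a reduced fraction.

Total number of selections: C(19,5) = 11628.
Selections with exactly 2 working: choose 2 of the 8 working and 3 of the 11 defective, C(8,2)·C(11,3) = 28·165 = 4620.
Probability = 4620/11628 = 385/969.

385/969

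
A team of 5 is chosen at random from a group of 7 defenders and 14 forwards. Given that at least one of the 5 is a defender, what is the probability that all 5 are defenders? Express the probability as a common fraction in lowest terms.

3/2621

Work in counts. Selections with at least one defender: C(21,5) − C(14,5) = 20349 − 2002 = 18347.
Of those, selections where all 5 are defenders: C(7,5) = 21.
Conditional probability = 21/18347 = 3/2621.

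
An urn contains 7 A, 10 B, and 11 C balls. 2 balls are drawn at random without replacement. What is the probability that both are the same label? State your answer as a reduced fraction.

121/378

There are C(28,2) = 378 ways to draw 2 balls.
All same label: C(7,2) + C(10,2) + C(11,2) = 21 + 45 + 55 = 121.
Probability = 121/378.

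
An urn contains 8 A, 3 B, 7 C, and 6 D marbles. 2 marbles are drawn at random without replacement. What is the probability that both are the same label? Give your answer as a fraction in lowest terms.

67/276

There are C(24,2) = 276 ways to draw 2 marbles.
All same label: C(8,2) + C(3,2) + C(7,2) + C(6,2) = 28 + 3 + 21 + 15 = 67.
Probability = 67/276.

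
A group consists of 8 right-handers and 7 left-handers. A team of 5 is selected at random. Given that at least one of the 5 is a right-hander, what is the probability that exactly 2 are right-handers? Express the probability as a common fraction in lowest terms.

70/213

Work in counts. Selections with at least one right-hander: C(15,5) − C(7,5) = 3003 − 21 = 2982.
Of those, selections where exactly 2 are right-handers: C(8,2)·C(7,3) = 28·35 = 980.
Conditional probability = 980/2982 = 70/213.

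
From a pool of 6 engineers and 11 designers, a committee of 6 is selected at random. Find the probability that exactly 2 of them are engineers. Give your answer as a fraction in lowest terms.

There are C(17,6) = 12376 ways to choose 6 from 17.
Selections with exactly 2 engineers: choose 2 of the 6 engineers and 4 of the 11 designers, C(6,2)·C(11,4) = 15·330 = 4950.
Probability = 4950/12376 = 2475/6188.

2475/6188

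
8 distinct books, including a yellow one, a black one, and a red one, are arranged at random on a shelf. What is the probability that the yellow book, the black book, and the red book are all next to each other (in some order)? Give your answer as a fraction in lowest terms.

There are 8! = 40320 arrangements.
Treat the three as one block: 6! placements × 3! orders within the block = 720·6 = 4320.
Probability = 4320/40320 = 3/28.

3/28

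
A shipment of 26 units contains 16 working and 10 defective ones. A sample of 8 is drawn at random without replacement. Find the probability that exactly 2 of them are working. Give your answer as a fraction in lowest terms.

There are C(26,8) = 1562275 ways to choose 8 from 26.
Selections with exactly 2 working: choose 2 of the 16 working and 6 of the 10 defective, C(16,2)·C(10,6) = 120·210 = 25200.
Probability = 25200/1562275 = 1008/62491.

1008/62491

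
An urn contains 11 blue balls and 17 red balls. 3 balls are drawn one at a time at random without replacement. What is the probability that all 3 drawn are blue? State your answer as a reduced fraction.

55/1092

Multiply the conditional probabilities at each draw: 11/28 · 10/27 · 9/26 = 990/19656 = 55/1092.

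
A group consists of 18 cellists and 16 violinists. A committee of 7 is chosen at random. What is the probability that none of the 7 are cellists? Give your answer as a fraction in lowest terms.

There are C(34,7) = 5379616 possible selections.
Selections with no cellists (all violinists): C(16,7) = 11440.
Probability = 11440/5379616 = 65/30566.

65/30566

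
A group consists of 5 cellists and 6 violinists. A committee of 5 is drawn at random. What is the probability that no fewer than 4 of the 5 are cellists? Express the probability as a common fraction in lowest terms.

Total selections: C(11,5) = 462.
Favorable selections (no fewer than 4 cellists): C(5,4)·C(6,1) + C(5,5)·C(6,0) = 30 + 1 = 31.
Probability = 31/462.

31/462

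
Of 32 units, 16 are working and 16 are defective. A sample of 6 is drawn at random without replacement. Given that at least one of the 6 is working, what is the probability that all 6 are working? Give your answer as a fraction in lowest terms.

143/16039

Work in counts. Selections with at least one working: C(32,6) − C(16,6) = 906192 − 8008 = 898184.
Of those, selections where all 6 are working: C(16,6) = 8008.
Conditional probability = 8008/898184 = 143/16039.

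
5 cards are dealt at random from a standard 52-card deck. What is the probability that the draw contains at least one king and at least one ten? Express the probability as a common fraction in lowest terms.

6509/64974

There are C(52,5) = 2598960 possible draws.
By inclusion-exclusion on the complements, draws missing all kings or all tens: C(48,5) + C(48,5) − C(44,5) = 1712304 + 1712304 − 1086008 = 2338600.
So draws with at least one of each: 2598960 − 2338600 = 260360, probability 260360/2598960 = 6509/64974.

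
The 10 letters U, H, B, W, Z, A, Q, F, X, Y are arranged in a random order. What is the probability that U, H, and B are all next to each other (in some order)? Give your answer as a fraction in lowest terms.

1/15

There are 10! = 3628800 arrangements.
Treat the three as one block: 8! placements × 3! orders within the block = 40320·6 = 241920.
Probability = 241920/3628800 = 1/15.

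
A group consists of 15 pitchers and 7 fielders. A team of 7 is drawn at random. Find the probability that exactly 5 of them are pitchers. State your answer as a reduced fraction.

1911/5168

The sample space is all 7-subsets of the 22: C(22,7) = 170544.
Selections with exactly 5 pitchers: choose 5 of the 15 pitchers and 2 of the 7 fielders, C(15,5)·C(7,2) = 3003·21 = 63063.
Probability = 63063/170544 = 1911/5168.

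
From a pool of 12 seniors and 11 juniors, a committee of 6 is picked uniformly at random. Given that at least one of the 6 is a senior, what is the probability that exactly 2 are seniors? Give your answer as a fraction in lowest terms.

44/203

Work in counts. Selections with at least one senior: C(23,6) − C(11,6) = 100947 − 462 = 100485.
Of those, selections where exactly 2 are seniors: C(12,2)·C(11,4) = 66·330 = 21780.
Conditional probability = 21780/100485 = 44/203.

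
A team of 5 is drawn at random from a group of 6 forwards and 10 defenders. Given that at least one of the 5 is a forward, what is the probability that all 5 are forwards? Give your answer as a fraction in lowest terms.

1/686

Work in counts. Selections with at least one forward: C(16,5) − C(10,5) = 4368 − 252 = 4116.
Of those, selections where all 5 are forwards: C(6,5) = 6.
Conditional probability = 6/4116 = 1/686.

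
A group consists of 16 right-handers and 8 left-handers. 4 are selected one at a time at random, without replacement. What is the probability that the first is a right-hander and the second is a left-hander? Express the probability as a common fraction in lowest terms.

Multiply the conditional probabilities at each draw: 16/24 · 8/23 = 128/552 = 16/69.

16/69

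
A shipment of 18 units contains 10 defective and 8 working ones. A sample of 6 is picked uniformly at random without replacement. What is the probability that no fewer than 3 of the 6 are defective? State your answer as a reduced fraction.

There are C(18,6) = 18564 ways to choose the 6.
Count the complement (fewer than 3 defective): C(10,0)·C(8,6) + C(10,1)·C(8,5) + C(10,2)·C(8,4) = 28 + 560 + 3150 = 3738.
Probability = 1 − 3738/18564 = 14826/18564 = 353/442.

353/442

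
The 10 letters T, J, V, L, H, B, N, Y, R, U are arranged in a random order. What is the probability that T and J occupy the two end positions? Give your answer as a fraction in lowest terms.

There are 10! = 3628800 arrangements.
Place T and J at the ends in 2 ways, arrange the remaining 8 in 8! = 40320 ways: 2·40320 = 80640.
Probability = 80640/3628800 = 1/45.

1/45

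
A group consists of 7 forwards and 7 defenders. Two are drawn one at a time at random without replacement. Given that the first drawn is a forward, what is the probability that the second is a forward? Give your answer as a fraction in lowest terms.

After removing one forward, 13 remain: 6 forwards and 7 defenders.
So the probability the next is a forward is 6/13.

6/13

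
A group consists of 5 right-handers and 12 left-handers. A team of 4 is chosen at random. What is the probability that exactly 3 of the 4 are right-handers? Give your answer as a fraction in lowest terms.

6/119

Total number of selections: C(17,4) = 2380.
Selections with exactly 3 right-handers: choose 3 of the 5 right-handers and 1 of the 12 left-handers, C(5,3)·C(12,1) = 10·12 = 120.
Probability = 120/2380 = 6/119.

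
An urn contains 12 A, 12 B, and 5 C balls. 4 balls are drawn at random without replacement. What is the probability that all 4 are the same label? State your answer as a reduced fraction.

995/23751

There are C(29,4) = 23751 ways to draw 4 balls.
All same label: C(12,4) + C(12,4) + C(5,4) = 495 + 495 + 5 = 995.
Probability = 995/23751.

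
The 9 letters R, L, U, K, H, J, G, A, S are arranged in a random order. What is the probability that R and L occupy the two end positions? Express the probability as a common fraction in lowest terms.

1/36

There are 9! = 362880 arrangements.
Place R and L at the ends in 2 ways, arrange the remaining 7 in 7! = 5040 ways: 2·5040 = 10080.
Probability = 10080/362880 = 1/36.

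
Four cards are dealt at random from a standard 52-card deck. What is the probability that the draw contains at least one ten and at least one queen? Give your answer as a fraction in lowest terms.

There are C(52,4) = 270725 possible draws.
By inclusion-exclusion on the complements, draws missing all tens or all queens: C(48,4) + C(48,4) − C(44,4) = 194580 + 194580 − 135751 = 253409.
So draws with at least one of each: 270725 − 253409 = 17316, probability 17316/270725 = 1332/20825.

1332/20825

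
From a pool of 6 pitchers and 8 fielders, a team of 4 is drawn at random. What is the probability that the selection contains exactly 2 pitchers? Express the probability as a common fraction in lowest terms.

Total number of selections: C(14,4) = 1001.
Selections with exactly 2 pitchers: choose 2 of the 6 pitchers and 2 of the 8 fielders, C(6,2)·C(8,2) = 15·28 = 420.
Probability = 420/1001 = 60/143.

60/143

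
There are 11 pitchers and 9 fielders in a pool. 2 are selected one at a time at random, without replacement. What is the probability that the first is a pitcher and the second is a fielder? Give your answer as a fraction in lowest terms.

Multiply the conditional probabilities at each draw: 11/20 · 9/19 = 99/380.

99/380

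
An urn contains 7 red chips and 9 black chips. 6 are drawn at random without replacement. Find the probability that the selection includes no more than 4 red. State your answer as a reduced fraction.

279/286

There are C(16,6) = 8008 ways to choose the 6.
Count the complement (more than 4 red): C(7,5)·C(9,1) + C(7,6)·C(9,0) = 189 + 7 = 196.
Probability = 1 − 196/8008 = 7812/8008 = 279/286.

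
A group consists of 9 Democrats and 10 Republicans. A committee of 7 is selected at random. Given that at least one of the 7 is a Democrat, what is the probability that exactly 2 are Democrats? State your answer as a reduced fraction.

756/4189

Work in counts. Selections with at least one Democrat: C(19,7) − C(10,7) = 50388 − 120 = 50268.
Of those, selections where exactly 2 are Democrats: C(9,2)·C(10,5) = 36·252 = 9072.
Conditional probability = 9072/50268 = 756/4189.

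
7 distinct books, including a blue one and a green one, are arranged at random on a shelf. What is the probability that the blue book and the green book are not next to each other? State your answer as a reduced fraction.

5/7

There are 7! = 5040 arrangements.
Arrangements with the blue book and the green book adjacent: 2·6! = 1440.
So not adjacent: 5040 − 1440 = 3600, probability 3600/5040 = 5/7.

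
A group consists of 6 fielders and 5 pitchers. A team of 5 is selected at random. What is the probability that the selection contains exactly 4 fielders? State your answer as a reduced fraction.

25/154

The sample space is all 5-subsets of the 11: C(11,5) = 462.
Selections with exactly 4 fielders: choose 4 of the 6 fielders and 1 of the 5 pitchers, C(6,4)·C(5,1) = 15·5 = 75.
Probability = 75/462 = 25/154.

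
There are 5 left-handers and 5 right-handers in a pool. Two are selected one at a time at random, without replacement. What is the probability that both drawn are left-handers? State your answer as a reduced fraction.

2/9

Multiply the conditional probabilities at each draw: 5/10 · 4/9 = 20/90 = 2/9.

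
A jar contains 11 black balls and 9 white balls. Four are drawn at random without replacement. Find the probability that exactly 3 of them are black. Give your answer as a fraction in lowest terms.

99/323

There are C(20,4) = 4845 ways to choose 4 from 20.
Selections with exactly 3 black: choose 3 of the 11 black and 1 of the 9 white, C(11,3)·C(9,1) = 165·9 = 1485.
Probability = 1485/4845 = 99/323.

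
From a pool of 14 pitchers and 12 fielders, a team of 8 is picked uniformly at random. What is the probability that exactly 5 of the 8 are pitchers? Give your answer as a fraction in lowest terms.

The sample space is all 8-subsets of the 26: C(26,8) = 1562275.
Selections with exactly 5 pitchers: choose 5 of the 14 pitchers and 3 of the 12 fielders, C(14,5)·C(12,3) = 2002·220 = 440440.
Probability = 440440/1562275 = 616/2185.

616/2185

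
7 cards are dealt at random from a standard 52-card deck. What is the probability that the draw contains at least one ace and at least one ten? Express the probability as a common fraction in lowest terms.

There are C(52,7) = 133784560 possible draws.
By inclusion-exclusion on the complements, draws missing all aces or all tens: C(48,7) + C(48,7) − C(44,7) = 73629072 + 73629072 − 38320568 = 108937576.
So draws with at least one of each: 133784560 − 108937576 = 24846984, probability 24846984/133784560 = 3105873/16723070.

3105873/16723070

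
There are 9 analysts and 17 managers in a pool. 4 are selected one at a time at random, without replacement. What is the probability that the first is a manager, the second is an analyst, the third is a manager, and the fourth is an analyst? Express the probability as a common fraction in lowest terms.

408/7475

Multiply the conditional probabilities at each draw: 17/26 · 9/25 · 16/24 · 8/23 = 19584/358800 = 408/7475.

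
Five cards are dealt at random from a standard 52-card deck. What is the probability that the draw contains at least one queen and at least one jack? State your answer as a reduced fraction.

6509/64974

There are C(52,5) = 2598960 possible draws.
By inclusion-exclusion on the complements, draws missing all queens or all jacks: C(48,5) + C(48,5) − C(44,5) = 1712304 + 1712304 − 1086008 = 2338600.
So draws with at least one of each: 2598960 − 2338600 = 260360, probability 260360/2598960 = 6509/64974.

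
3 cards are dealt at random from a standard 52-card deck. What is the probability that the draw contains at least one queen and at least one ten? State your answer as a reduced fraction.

There are C(52,3) = 22100 possible draws.
By inclusion-exclusion on the complements, draws missing all queens or all tens: C(48,3) + C(48,3) − C(44,3) = 17296 + 17296 − 13244 = 21348.
So draws with at least one of each: 22100 − 21348 = 752, probability 752/22100 = 188/5525.

188/5525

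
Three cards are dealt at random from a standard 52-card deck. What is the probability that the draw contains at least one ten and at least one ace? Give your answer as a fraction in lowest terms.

There are C(52,3) = 22100 possible draws.
By inclusion-exclusion on the complements, draws missing all tens or all aces: C(48,3) + C(48,3) − C(44,3) = 17296 + 17296 − 13244 = 21348.
So draws with at least one of each: 22100 − 21348 = 752, probability 752/22100 = 188/5525.

188/5525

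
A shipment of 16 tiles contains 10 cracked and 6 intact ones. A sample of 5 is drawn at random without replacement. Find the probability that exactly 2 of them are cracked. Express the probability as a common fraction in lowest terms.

75/364

Total number of selections: C(16,5) = 4368.
Selections with exactly 2 cracked: choose 2 of the 10 cracked and 3 of the 6 intact, C(10,2)·C(6,3) = 45·20 = 900.
Probability = 900/4368 = 75/364.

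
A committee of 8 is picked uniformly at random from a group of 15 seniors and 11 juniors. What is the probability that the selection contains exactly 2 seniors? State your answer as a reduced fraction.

The sample space is all 8-subsets of the 26: C(26,8) = 1562275.
Selections with exactly 2 seniors: choose 2 of the 15 seniors and 6 of the 11 juniors, C(15,2)·C(11,6) = 105·462 = 48510.
Probability = 48510/1562275 = 882/28405.

882/28405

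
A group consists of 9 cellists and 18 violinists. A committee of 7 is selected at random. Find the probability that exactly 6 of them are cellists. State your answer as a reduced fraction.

28/16445

Total number of selections: C(27,7) = 888030.
Selections with exactly 6 cellists: choose 6 of the 9 cellists and 1 of the 18 violinists, C(9,6)·C(18,1) = 84·18 = 1512.
Probability = 1512/888030 = 28/16445.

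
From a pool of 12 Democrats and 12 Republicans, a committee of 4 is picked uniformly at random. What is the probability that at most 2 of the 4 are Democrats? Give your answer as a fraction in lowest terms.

There are C(24,4) = 10626 ways to choose the 4.
Count the complement (more than 2 Democrats): C(12,3)·C(12,1) + C(12,4)·C(12,0) = 2640 + 495 = 3135.
Probability = 1 − 3135/10626 = 7491/10626 = 227/322.

227/322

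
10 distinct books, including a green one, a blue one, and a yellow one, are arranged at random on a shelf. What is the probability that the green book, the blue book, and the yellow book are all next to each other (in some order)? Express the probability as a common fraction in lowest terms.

1/15

There are 10! = 3628800 arrangements.
Treat the three as one block: 8! placements × 3! orders within the block = 40320·6 = 241920.
Probability = 241920/3628800 = 1/15.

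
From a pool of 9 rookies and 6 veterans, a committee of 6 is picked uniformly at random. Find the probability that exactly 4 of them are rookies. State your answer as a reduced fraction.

54/143

Total number of selections: C(15,6) = 5005.
Selections with exactly 4 rookies: choose 4 of the 9 rookies and 2 of the 6 veterans, C(9,4)·C(6,2) = 126·15 = 1890.
Probability = 1890/5005 = 54/143.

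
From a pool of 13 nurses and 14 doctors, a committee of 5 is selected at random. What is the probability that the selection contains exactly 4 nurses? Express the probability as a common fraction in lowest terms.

77/621

Total number of selections: C(27,5) = 80730.
Selections with exactly 4 nurses: choose 4 of the 13 nurses and 1 of the 14 doctors, C(13,4)·C(14,1) = 715·14 = 10010.
Probability = 10010/80730 = 77/621.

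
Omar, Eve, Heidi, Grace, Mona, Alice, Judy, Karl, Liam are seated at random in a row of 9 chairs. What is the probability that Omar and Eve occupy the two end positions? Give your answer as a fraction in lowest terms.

1/36

There are 9! = 362880 arrangements.
Place Omar and Eve at the ends in 2 ways, arrange the remaining 7 in 7! = 5040 ways: 2·5040 = 10080.
Probability = 10080/362880 = 1/36.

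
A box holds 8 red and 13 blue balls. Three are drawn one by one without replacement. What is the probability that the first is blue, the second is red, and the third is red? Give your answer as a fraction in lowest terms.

Multiply the conditional probabilities at each draw: 13/21 · 8/20 · 7/19 = 728/7980 = 26/285.

26/285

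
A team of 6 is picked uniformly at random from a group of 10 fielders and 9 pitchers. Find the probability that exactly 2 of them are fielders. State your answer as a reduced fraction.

There are C(19,6) = 27132 ways to choose 6 from 19.
Selections with exactly 2 fielders: choose 2 of the 10 fielders and 4 of the 9 pitchers, C(10,2)·C(9,4) = 45·126 = 5670.
Probability = 5670/27132 = 135/646.

135/646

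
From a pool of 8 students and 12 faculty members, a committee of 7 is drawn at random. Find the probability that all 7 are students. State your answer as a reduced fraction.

There are C(20,7) = 77520 possible selections.
Selections with all students: C(8,7) = 8.
Probability = 8/77520 = 1/9690.

1/9690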